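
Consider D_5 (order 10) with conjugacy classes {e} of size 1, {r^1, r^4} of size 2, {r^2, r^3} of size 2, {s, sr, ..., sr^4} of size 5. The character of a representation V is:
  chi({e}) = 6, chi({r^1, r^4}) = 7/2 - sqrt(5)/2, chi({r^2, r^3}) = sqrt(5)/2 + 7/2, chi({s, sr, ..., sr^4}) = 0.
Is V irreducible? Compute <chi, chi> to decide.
Not irreducible (reducible): <chi, chi> = 9 > 1.

Proof sketch: <chi, chi> = (1/|G|) sum_C |C| * |chi(C)|^2 = (1/10)[1*|6|^2 + 2*|7/2 - sqrt(5)/2|^2 + 2*|sqrt(5)/2 + 7/2|^2 + 5*|0|^2]
  = (1/10)[(36) + (27 - 7*sqrt(5)) + (7*sqrt(5) + 27) + (0)] = 90/10 = 9.
A character is irreducible iff <chi, chi> = 1, so this representation is reducible.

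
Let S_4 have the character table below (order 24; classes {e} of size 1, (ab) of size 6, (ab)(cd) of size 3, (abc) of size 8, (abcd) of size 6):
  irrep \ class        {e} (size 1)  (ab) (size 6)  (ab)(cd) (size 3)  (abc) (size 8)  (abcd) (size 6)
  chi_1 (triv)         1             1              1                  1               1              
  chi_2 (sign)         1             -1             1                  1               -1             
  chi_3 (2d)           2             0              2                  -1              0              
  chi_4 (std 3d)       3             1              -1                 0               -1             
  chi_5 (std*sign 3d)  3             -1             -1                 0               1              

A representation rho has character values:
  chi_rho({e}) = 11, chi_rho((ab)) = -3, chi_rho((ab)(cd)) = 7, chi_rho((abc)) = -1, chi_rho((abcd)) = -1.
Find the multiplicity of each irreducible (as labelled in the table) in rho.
Multiplicities: chi_1: 0, chi_2: 2, chi_3: 3, chi_4: 0, chi_5: 1.

Explanation: Use <chi_rho, chi> = (1/|G|) sum_C |C| * chi_rho(C) * conj(chi(C)) with |G| = 24 for each irreducible chi in the table:
  <chi_rho, chi_1> = (1/24)[1*(11)*conj(1) + 6*(-3)*conj(1) + 3*(7)*conj(1) + 8*(-1)*conj(1) + 6*(-1)*conj(1)]
      = (1/24)[(11) + (-18) + (21) + (-8) + (-6)] = 0/24 = 0
  <chi_rho, chi_2> = (1/24)[1*(11)*conj(1) + 6*(-3)*conj(-1) + 3*(7)*conj(1) + 8*(-1)*conj(1) + 6*(-1)*conj(-1)]
      = (1/24)[(11) + (18) + (21) + (-8) + (6)] = 48/24 = 2
  <chi_rho, chi_3> = (1/24)[1*(11)*conj(2) + 6*(-3)*conj(0) + 3*(7)*conj(2) + 8*(-1)*conj(-1) + 6*(-1)*conj(0)]
      = (1/24)[(22) + (0) + (42) + (8) + (0)] = 72/24 = 3
  <chi_rho, chi_4> = (1/24)[1*(11)*conj(3) + 6*(-3)*conj(1) + 3*(7)*conj(-1) + 8*(-1)*conj(0) + 6*(-1)*conj(-1)]
      = (1/24)[(33) + (-18) + (-21) + (0) + (6)] = 0/24 = 0
  <chi_rho, chi_5> = (1/24)[1*(11)*conj(3) + 6*(-3)*conj(-1) + 3*(7)*conj(-1) + 8*(-1)*conj(0) + 6*(-1)*conj(1)]
      = (1/24)[(33) + (18) + (-21) + (0) + (-6)] = 24/24 = 1
Dimension check: dim(rho) = sum (mult * dim) = 0*1 + 2*1 + 3*2 + 0*3 + 1*3 = 11 = chi_rho(e) = 11.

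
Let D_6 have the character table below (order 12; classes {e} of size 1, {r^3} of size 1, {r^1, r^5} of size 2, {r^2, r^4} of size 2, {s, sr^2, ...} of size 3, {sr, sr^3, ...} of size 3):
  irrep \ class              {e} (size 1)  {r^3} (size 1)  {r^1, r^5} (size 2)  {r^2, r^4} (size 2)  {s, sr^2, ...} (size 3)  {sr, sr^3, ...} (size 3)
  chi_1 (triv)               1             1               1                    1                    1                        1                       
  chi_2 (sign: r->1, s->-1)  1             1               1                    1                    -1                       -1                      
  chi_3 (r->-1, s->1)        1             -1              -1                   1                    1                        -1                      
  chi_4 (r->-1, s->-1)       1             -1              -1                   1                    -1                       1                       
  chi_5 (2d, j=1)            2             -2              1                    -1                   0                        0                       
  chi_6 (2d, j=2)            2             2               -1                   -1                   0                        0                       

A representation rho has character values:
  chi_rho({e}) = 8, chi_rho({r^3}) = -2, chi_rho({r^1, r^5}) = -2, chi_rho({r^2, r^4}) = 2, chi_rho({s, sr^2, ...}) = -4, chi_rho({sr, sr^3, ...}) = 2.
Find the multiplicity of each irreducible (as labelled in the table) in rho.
Multiplicities: chi_1: 0, chi_2: 1, chi_3: 0, chi_4: 3, chi_5: 1, chi_6: 1.

Derivation: Use <chi_rho, chi> = (1/|G|) sum_C |C| * chi_rho(C) * conj(chi(C)) with |G| = 12 for each irreducible chi in the table:
  <chi_rho, chi_1> = (1/12)[1*(8)*conj(1) + 1*(-2)*conj(1) + 2*(-2)*conj(1) + 2*(2)*conj(1) + 3*(-4)*conj(1) + 3*(2)*conj(1)]
      = (1/12)[(8) + (-2) + (-4) + (4) + (-12) + (6)] = 0/12 = 0
  <chi_rho, chi_2> = (1/12)[1*(8)*conj(1) + 1*(-2)*conj(1) + 2*(-2)*conj(1) + 2*(2)*conj(1) + 3*(-4)*conj(-1) + 3*(2)*conj(-1)]
      = (1/12)[(8) + (-2) + (-4) + (4) + (12) + (-6)] = 12/12 = 1
  <chi_rho, chi_3> = (1/12)[1*(8)*conj(1) + 1*(-2)*conj(-1) + 2*(-2)*conj(-1) + 2*(2)*conj(1) + 3*(-4)*conj(1) + 3*(2)*conj(-1)]
      = (1/12)[(8) + (2) + (4) + (4) + (-12) + (-6)] = 0/12 = 0
  <chi_rho, chi_4> = (1/12)[1*(8)*conj(1) + 1*(-2)*conj(-1) + 2*(-2)*conj(-1) + 2*(2)*conj(1) + 3*(-4)*conj(-1) + 3*(2)*conj(1)]
      = (1/12)[(8) + (2) + (4) + (4) + (12) + (6)] = 36/12 = 3
  <chi_rho, chi_5> = (1/12)[1*(8)*conj(2) + 1*(-2)*conj(-2) + 2*(-2)*conj(1) + 2*(2)*conj(-1) + 3*(-4)*conj(0) + 3*(2)*conj(0)]
      = (1/12)[(16) + (4) + (-4) + (-4) + (0) + (0)] = 12/12 = 1
  <chi_rho, chi_6> = (1/12)[1*(8)*conj(2) + 1*(-2)*conj(2) + 2*(-2)*conj(-1) + 2*(2)*conj(-1) + 3*(-4)*conj(0) + 3*(2)*conj(0)]
      = (1/12)[(16) + (-4) + (4) + (-4) + (0) + (0)] = 12/12 = 1
Dimension check: dim(rho) = sum (mult * dim) = 0*1 + 1*1 + 0*1 + 3*1 + 1*2 + 1*2 = 8 = chi_rho(e) = 8.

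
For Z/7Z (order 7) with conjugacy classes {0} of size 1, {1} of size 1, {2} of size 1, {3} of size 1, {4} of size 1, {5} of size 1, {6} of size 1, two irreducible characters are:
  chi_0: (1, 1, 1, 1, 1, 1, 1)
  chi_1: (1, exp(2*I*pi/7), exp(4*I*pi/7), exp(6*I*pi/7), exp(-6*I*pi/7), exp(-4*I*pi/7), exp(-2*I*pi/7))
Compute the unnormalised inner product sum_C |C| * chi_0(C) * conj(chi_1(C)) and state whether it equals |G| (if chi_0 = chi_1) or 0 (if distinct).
Sum = 0; so <chi_0, chi_1> = 0 (distinct irreducibles are orthogonal).

Justification: Compute term by term over conjugacy classes (|C| * chi_0(C) * conj(chi_1(C))):
  1*(1)*conj(1) + 1*(1)*conj(exp(2*I*pi/7)) + 1*(1)*conj(exp(4*I*pi/7)) + 1*(1)*conj(exp(6*I*pi/7)) + 1*(1)*conj(exp(-6*I*pi/7)) + 1*(1)*conj(exp(-4*I*pi/7)) + 1*(1)*conj(exp(-2*I*pi/7))
  = (1) + (exp(-2*I*pi/7)) + (exp(-4*I*pi/7)) + (exp(-6*I*pi/7)) + (exp(6*I*pi/7)) + (exp(4*I*pi/7)) + (exp(2*I*pi/7))
  = 0.
(Exp terms are combined using exp(i*s)*conj(exp(i*t)) = exp(i*(s-t)), and sums of them are collapsed using the identity that for every m > 1 the m distinct m-th roots of unity sum to 0, e.g. 1 + exp(2*I*pi/3) + exp(-2*I*pi/3) = 0.)
Dividing by |G| = 7 gives 0/7 = 0, matching the row-orthogonality relation <chi_0, chi_1> = [chi_0 = chi_1].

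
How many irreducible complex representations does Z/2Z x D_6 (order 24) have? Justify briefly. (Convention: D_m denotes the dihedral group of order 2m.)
12

Details: The number of irreducible complex representations of a finite group equals its number of conjugacy classes. For a direct product, #classes(G x H) = #classes(G) * #classes(H). Z/2Z has 2 classes (abelian), D_6 has 6 classes, so 2 * 6 = 12, so Z/2Z x D_6 (order 24) has exactly 12 irreducible complex representations.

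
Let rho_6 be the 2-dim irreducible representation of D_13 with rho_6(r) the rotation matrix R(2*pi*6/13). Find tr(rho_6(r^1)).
chi_{rho_6}(r^1) = 2*cos(2*pi*6*1/13) = -2*cos(pi/13)

Solution. rho_6(r^1) is rotation by angle 2*pi*6*1/13, whose trace is 2*cos(2*pi*6*1/13) = -2*cos(pi/13).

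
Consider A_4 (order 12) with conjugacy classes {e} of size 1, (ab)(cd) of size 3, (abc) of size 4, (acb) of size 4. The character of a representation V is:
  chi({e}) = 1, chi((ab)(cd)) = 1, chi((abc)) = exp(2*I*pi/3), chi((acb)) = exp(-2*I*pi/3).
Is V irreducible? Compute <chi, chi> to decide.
Irreducible: <chi, chi> = 1.

Solution. <chi, chi> = (1/|G|) sum_C |C| * |chi(C)|^2 = (1/12)[1*|1|^2 + 3*|1|^2 + 4*|exp(2*I*pi/3)|^2 + 4*|exp(-2*I*pi/3)|^2]
  = (1/12)[(1) + (3) + (4) + (4)] = 12/12 = 1.
(Exp terms are combined using exp(i*s)*conj(exp(i*t)) = exp(i*(s-t)), and sums of them are collapsed using the identity that for every m > 1 the m distinct m-th roots of unity sum to 0, e.g. 1 + exp(2*I*pi/3) + exp(-2*I*pi/3) = 0.)
A character is irreducible iff <chi, chi> = 1, so this representation is irreducible.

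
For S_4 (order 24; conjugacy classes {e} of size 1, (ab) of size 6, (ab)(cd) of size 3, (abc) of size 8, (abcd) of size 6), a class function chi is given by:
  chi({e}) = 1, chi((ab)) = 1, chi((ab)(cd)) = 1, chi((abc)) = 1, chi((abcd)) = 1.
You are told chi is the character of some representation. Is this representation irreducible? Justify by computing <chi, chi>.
Irreducible: <chi, chi> = 1.

Working: <chi, chi> = (1/|G|) sum_C |C| * |chi(C)|^2 = (1/24)[1*|1|^2 + 6*|1|^2 + 3*|1|^2 + 8*|1|^2 + 6*|1|^2]
  = (1/24)[(1) + (6) + (3) + (8) + (6)] = 24/24 = 1.
A character is irreducible iff <chi, chi> = 1, so this representation is irreducible.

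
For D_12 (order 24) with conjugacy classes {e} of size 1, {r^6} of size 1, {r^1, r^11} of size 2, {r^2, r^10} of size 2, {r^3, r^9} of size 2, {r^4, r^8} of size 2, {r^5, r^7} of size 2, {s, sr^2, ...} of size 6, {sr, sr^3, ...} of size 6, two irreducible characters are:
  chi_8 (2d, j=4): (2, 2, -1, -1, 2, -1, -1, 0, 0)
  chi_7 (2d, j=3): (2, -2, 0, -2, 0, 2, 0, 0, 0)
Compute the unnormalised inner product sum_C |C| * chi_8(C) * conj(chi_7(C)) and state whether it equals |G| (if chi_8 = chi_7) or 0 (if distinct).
Sum = 0; so <chi_8, chi_7> = 0 (distinct irreducibles are orthogonal).

Proof sketch: Compute term by term over conjugacy classes (|C| * chi_8(C) * conj(chi_7(C))):
  1*(2)*conj(2) + 1*(2)*conj(-2) + 2*(-1)*conj(0) + 2*(-1)*conj(-2) + 2*(2)*conj(0) + 2*(-1)*conj(2) + 2*(-1)*conj(0) + 6*(0)*conj(0) + 6*(0)*conj(0)
  = (4) + (-4) + (0) + (4) + (0) + (-4) + (0) + (0) + (0)
  = 0.
Dividing by |G| = 24 gives 0/24 = 0, matching the row-orthogonality relation <chi_8, chi_7> = [chi_8 = chi_7].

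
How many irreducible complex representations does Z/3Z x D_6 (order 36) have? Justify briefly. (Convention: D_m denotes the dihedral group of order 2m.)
18

Why: The number of irreducible complex representations of a finite group equals its number of conjugacy classes. For a direct product, #classes(G x H) = #classes(G) * #classes(H). Z/3Z has 3 classes (abelian), D_6 has 6 classes, so 3 * 6 = 18, so Z/3Z x D_6 (order 36) has exactly 18 irreducible complex representations.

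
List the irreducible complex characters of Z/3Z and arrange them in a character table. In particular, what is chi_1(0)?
Character table of Z/3Z (irreps indexed chi_0,...,chi_2 with chi_k(m) = zeta_3^(k*m), zeta_3 = exp(2*pi*i/3)):
  irrep \ class  {0} (size 1)  {1} (size 1)    {2} (size 1)  
  chi_0          1             1               1             
  chi_1          1             exp(2*I*pi/3)   exp(-2*I*pi/3)
  chi_2          1             exp(-2*I*pi/3)  exp(2*I*pi/3) 

Spot check: chi_1(0) = zeta_3^(1*0) = zeta_3^0 = 1.

Details: Z/3Z is abelian, so all 3 irreducible complex representations are 1-dimensional. They are given by chi_k(m) = zeta_3^(k*m) for k = 0,...,2. Row orthogonality: sum_m chi_k(m) conj(chi_l(m)) = 3 * [k = l].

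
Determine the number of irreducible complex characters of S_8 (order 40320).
22

Why: The number of irreducible complex representations of a finite group equals its number of conjugacy classes. Conjugacy classes in S_8 correspond to cycle types, i.e. partitions of 8; there are p(8) = 22 of them, so S_8 (order 40320) has exactly 22 irreducible complex representations.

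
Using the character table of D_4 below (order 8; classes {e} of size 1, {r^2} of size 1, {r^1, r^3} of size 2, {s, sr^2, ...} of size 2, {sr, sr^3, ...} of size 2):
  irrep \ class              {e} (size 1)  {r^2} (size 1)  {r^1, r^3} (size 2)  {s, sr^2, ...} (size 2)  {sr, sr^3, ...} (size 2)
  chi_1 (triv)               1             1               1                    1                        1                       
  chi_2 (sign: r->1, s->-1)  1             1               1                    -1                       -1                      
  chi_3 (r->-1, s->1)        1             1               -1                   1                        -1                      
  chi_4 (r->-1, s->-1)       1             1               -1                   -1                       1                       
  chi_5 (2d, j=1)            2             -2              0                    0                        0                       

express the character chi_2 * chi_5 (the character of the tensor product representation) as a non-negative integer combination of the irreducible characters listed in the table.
chi_2 tensor chi_5 = chi_5 (all other irreducibles have multiplicity 0).

Working: The character of a tensor product is the pointwise product (chi_2 * chi_5)(C) = chi_2(C) * chi_5(C):
  {e}: (1)*(2), {r^2}: (1)*(-2), {r^1, r^3}: (1)*(0), {s, sr^2, ...}: (-1)*(0), {sr, sr^3, ...}: (-1)*(0)
so (chi_2 * chi_5) takes values
  {e} -> 2, {r^2} -> -2, {r^1, r^3} -> 0, {s, sr^2, ...} -> 0, {sr, sr^3, ...} -> 0.
Now take the inner product of this character with each irreducible chi from the table, <chi_2*chi_5, chi> = (1/8) sum_C |C| (chi_2*chi_5)(C) conj(chi(C)):
  <chi_2*chi_5, chi_1> = (1/8)[1*(2)*conj(1) + 1*(-2)*conj(1) + 2*(0)*conj(1) + 2*(0)*conj(1) + 2*(0)*conj(1)]
      = (1/8)[(2) + (-2) + (0) + (0) + (0)] = 0/8 = 0
  <chi_2*chi_5, chi_2> = (1/8)[1*(2)*conj(1) + 1*(-2)*conj(1) + 2*(0)*conj(1) + 2*(0)*conj(-1) + 2*(0)*conj(-1)]
      = (1/8)[(2) + (-2) + (0) + (0) + (0)] = 0/8 = 0
  <chi_2*chi_5, chi_3> = (1/8)[1*(2)*conj(1) + 1*(-2)*conj(1) + 2*(0)*conj(-1) + 2*(0)*conj(1) + 2*(0)*conj(-1)]
      = (1/8)[(2) + (-2) + (0) + (0) + (0)] = 0/8 = 0
  <chi_2*chi_5, chi_4> = (1/8)[1*(2)*conj(1) + 1*(-2)*conj(1) + 2*(0)*conj(-1) + 2*(0)*conj(-1) + 2*(0)*conj(1)]
      = (1/8)[(2) + (-2) + (0) + (0) + (0)] = 0/8 = 0
  <chi_2*chi_5, chi_5> = (1/8)[1*(2)*conj(2) + 1*(-2)*conj(-2) + 2*(0)*conj(0) + 2*(0)*conj(0) + 2*(0)*conj(0)]
      = (1/8)[(4) + (4) + (0) + (0) + (0)] = 8/8 = 1
Hence the multiplicities are chi_5: 1. Dimension check: dim(chi_2)*dim(chi_5) = 1*2 = 2 and sum (mult * dim) = 1*2 = 2.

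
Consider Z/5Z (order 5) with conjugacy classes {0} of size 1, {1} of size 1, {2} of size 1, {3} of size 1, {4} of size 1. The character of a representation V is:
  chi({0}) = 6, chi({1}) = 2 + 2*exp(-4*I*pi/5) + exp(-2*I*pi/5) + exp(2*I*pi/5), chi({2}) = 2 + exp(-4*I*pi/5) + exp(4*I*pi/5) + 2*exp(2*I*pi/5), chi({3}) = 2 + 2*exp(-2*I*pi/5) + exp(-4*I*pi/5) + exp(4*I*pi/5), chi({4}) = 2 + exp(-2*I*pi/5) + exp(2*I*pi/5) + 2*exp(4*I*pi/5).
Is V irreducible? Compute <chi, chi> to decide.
Not irreducible (reducible): <chi, chi> = 10 > 1.

Why: <chi, chi> = (1/|G|) sum_C |C| * |chi(C)|^2 = (1/5)[1*|6|^2 + 1*|2 + 2*exp(-4*I*pi/5) + exp(-2*I*pi/5) + exp(2*I*pi/5)|^2 + 1*|2 + exp(-4*I*pi/5) + exp(4*I*pi/5) + 2*exp(2*I*pi/5)|^2 + 1*|2 + 2*exp(-2*I*pi/5) + exp(-4*I*pi/5) + exp(4*I*pi/5)|^2 + 1*|2 + exp(-2*I*pi/5) + exp(2*I*pi/5) + 2*exp(4*I*pi/5)|^2]
  = (1/5)[(36) + (10 + 6*exp(-2*I*pi/5) + 7*exp(-4*I*pi/5) + 7*exp(4*I*pi/5) + 6*exp(2*I*pi/5)) + (10 + 7*exp(-2*I*pi/5) + 6*exp(-4*I*pi/5) + 6*exp(4*I*pi/5) + 7*exp(2*I*pi/5)) + (10 + 7*exp(-2*I*pi/5) + 6*exp(-4*I*pi/5) + 6*exp(4*I*pi/5) + 7*exp(2*I*pi/5)) + (10 + 6*exp(-2*I*pi/5) + 7*exp(-4*I*pi/5) + 7*exp(4*I*pi/5) + 6*exp(2*I*pi/5))] = 50/5 = 10.
(Exp terms are combined using exp(i*s)*conj(exp(i*t)) = exp(i*(s-t)), and sums of them are collapsed using the identity that for every m > 1 the m distinct m-th roots of unity sum to 0, e.g. 1 + exp(2*I*pi/3) + exp(-2*I*pi/3) = 0.)
A character is irreducible iff <chi, chi> = 1, so this representation is reducible.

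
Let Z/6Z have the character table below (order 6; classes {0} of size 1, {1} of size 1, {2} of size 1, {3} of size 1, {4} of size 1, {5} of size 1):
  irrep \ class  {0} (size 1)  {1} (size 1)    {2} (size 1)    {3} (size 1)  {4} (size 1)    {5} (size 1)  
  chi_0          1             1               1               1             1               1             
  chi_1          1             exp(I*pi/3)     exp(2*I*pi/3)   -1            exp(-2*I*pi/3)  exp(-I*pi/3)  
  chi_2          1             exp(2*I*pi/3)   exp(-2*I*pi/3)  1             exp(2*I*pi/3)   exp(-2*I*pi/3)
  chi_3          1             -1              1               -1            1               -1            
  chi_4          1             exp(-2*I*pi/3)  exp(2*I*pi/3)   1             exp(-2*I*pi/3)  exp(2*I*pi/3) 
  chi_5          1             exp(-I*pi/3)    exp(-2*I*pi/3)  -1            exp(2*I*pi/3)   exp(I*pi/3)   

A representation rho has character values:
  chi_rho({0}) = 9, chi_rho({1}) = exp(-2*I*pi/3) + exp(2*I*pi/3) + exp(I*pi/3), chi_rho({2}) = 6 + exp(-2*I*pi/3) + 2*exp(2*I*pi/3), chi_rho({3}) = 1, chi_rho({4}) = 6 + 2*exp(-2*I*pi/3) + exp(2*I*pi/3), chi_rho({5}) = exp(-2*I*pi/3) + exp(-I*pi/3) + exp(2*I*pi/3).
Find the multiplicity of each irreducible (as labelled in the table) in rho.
Multiplicities: chi_0: 3, chi_1: 1, chi_2: 1, chi_3: 3, chi_4: 1, chi_5: 0.

Why: Use <chi_rho, chi> = (1/|G|) sum_C |C| * chi_rho(C) * conj(chi(C)) with |G| = 6 for each irreducible chi in the table:
  <chi_rho, chi_0> = (1/6)[1*(9)*conj(1) + 1*(exp(-2*I*pi/3) + exp(2*I*pi/3) + exp(I*pi/3))*conj(1) + 1*(6 + exp(-2*I*pi/3) + 2*exp(2*I*pi/3))*conj(1) + 1*(1)*conj(1) + 1*(6 + 2*exp(-2*I*pi/3) + exp(2*I*pi/3))*conj(1) + 1*(exp(-2*I*pi/3) + exp(-I*pi/3) + exp(2*I*pi/3))*conj(1)]
      = (1/6)[(9) + (exp(-2*I*pi/3) + exp(2*I*pi/3) + exp(I*pi/3)) + (6 + exp(-2*I*pi/3) + 2*exp(2*I*pi/3)) + (1) + (6 + 2*exp(-2*I*pi/3) + exp(2*I*pi/3)) + (exp(-2*I*pi/3) + exp(-I*pi/3) + exp(2*I*pi/3))] = 18/6 = 3
  <chi_rho, chi_1> = (1/6)[1*(9)*conj(1) + 1*(exp(-2*I*pi/3) + exp(2*I*pi/3) + exp(I*pi/3))*conj(exp(I*pi/3)) + 1*(6 + exp(-2*I*pi/3) + 2*exp(2*I*pi/3))*conj(exp(2*I*pi/3)) + 1*(1)*conj(-1) + 1*(6 + 2*exp(-2*I*pi/3) + exp(2*I*pi/3))*conj(exp(-2*I*pi/3)) + 1*(exp(-2*I*pi/3) + exp(-I*pi/3) + exp(2*I*pi/3))*conj(exp(-I*pi/3))]
      = (1/6)[(9) + (exp(I*pi/3)) + (2 + 6*exp(-2*I*pi/3) + exp(2*I*pi/3)) + (-1) + (2 + exp(-2*I*pi/3) + 6*exp(2*I*pi/3)) + (exp(-I*pi/3))] = 6/6 = 1
  <chi_rho, chi_2> = (1/6)[1*(9)*conj(1) + 1*(exp(-2*I*pi/3) + exp(2*I*pi/3) + exp(I*pi/3))*conj(exp(2*I*pi/3)) + 1*(6 + exp(-2*I*pi/3) + 2*exp(2*I*pi/3))*conj(exp(-2*I*pi/3)) + 1*(1)*conj(1) + 1*(6 + 2*exp(-2*I*pi/3) + exp(2*I*pi/3))*conj(exp(2*I*pi/3)) + 1*(exp(-2*I*pi/3) + exp(-I*pi/3) + exp(2*I*pi/3))*conj(exp(-2*I*pi/3))]
      = (1/6)[(9) + (1) + (1 + 2*exp(-2*I*pi/3) + 6*exp(2*I*pi/3)) + (1) + (1 + 6*exp(-2*I*pi/3) + 2*exp(2*I*pi/3)) + (1)] = 6/6 = 1
  <chi_rho, chi_3> = (1/6)[1*(9)*conj(1) + 1*(exp(-2*I*pi/3) + exp(2*I*pi/3) + exp(I*pi/3))*conj(-1) + 1*(6 + exp(-2*I*pi/3) + 2*exp(2*I*pi/3))*conj(1) + 1*(1)*conj(-1) + 1*(6 + 2*exp(-2*I*pi/3) + exp(2*I*pi/3))*conj(1) + 1*(exp(-2*I*pi/3) + exp(-I*pi/3) + exp(2*I*pi/3))*conj(-1)]
      = (1/6)[(9) + (-exp(I*pi/3) - exp(2*I*pi/3) - exp(-2*I*pi/3)) + (6 + exp(-2*I*pi/3) + 2*exp(2*I*pi/3)) + (-1) + (6 + 2*exp(-2*I*pi/3) + exp(2*I*pi/3)) + (-exp(2*I*pi/3) - exp(-I*pi/3) - exp(-2*I*pi/3))] = 18/6 = 3
  <chi_rho, chi_4> = (1/6)[1*(9)*conj(1) + 1*(exp(-2*I*pi/3) + exp(2*I*pi/3) + exp(I*pi/3))*conj(exp(-2*I*pi/3)) + 1*(6 + exp(-2*I*pi/3) + 2*exp(2*I*pi/3))*conj(exp(2*I*pi/3)) + 1*(1)*conj(1) + 1*(6 + 2*exp(-2*I*pi/3) + exp(2*I*pi/3))*conj(exp(-2*I*pi/3)) + 1*(exp(-2*I*pi/3) + exp(-I*pi/3) + exp(2*I*pi/3))*conj(exp(2*I*pi/3))]
      = (1/6)[(9) + (exp(-2*I*pi/3)) + (2 + 6*exp(-2*I*pi/3) + exp(2*I*pi/3)) + (1) + (2 + exp(-2*I*pi/3) + 6*exp(2*I*pi/3)) + (exp(2*I*pi/3))] = 6/6 = 1
  <chi_rho, chi_5> = (1/6)[1*(9)*conj(1) + 1*(exp(-2*I*pi/3) + exp(2*I*pi/3) + exp(I*pi/3))*conj(exp(-I*pi/3)) + 1*(6 + exp(-2*I*pi/3) + 2*exp(2*I*pi/3))*conj(exp(-2*I*pi/3)) + 1*(1)*conj(-1) + 1*(6 + 2*exp(-2*I*pi/3) + exp(2*I*pi/3))*conj(exp(2*I*pi/3)) + 1*(exp(-2*I*pi/3) + exp(-I*pi/3) + exp(2*I*pi/3))*conj(exp(I*pi/3))]
      = (1/6)[(9) + (-1) + (1 + 2*exp(-2*I*pi/3) + 6*exp(2*I*pi/3)) + (-1) + (1 + 6*exp(-2*I*pi/3) + 2*exp(2*I*pi/3)) + (-1)] = 0/6 = 0
(Exp terms are combined using exp(i*s)*conj(exp(i*t)) = exp(i*(s-t)), and sums of them are collapsed using the identity that for every m > 1 the m distinct m-th roots of unity sum to 0, e.g. 1 + exp(2*I*pi/3) + exp(-2*I*pi/3) = 0.)
Dimension check: dim(rho) = sum (mult * dim) = 3*1 + 1*1 + 1*1 + 3*1 + 1*1 + 0*1 = 9 = chi_rho(e) = 9.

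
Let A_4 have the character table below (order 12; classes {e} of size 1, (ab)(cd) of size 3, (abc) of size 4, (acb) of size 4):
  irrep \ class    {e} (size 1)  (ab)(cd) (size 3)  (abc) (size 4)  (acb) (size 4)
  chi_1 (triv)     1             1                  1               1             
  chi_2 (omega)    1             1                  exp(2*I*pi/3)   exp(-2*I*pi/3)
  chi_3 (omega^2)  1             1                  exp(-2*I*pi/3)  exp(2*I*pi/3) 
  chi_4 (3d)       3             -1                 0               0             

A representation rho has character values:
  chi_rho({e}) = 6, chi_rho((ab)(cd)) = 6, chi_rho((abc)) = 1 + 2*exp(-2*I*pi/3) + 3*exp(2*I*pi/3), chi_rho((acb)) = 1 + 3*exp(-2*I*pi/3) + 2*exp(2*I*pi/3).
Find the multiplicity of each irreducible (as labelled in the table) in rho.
Multiplicities: chi_1: 1, chi_2: 3, chi_3: 2, chi_4: 0.

Justification: Use <chi_rho, chi> = (1/|G|) sum_C |C| * chi_rho(C) * conj(chi(C)) with |G| = 12 for each irreducible chi in the table:
  <chi_rho, chi_1> = (1/12)[1*(6)*conj(1) + 3*(6)*conj(1) + 4*(1 + 2*exp(-2*I*pi/3) + 3*exp(2*I*pi/3))*conj(1) + 4*(1 + 3*exp(-2*I*pi/3) + 2*exp(2*I*pi/3))*conj(1)]
      = (1/12)[(6) + (18) + (4 + 8*exp(-2*I*pi/3) + 12*exp(2*I*pi/3)) + (4 + 12*exp(-2*I*pi/3) + 8*exp(2*I*pi/3))] = 12/12 = 1
  <chi_rho, chi_2> = (1/12)[1*(6)*conj(1) + 3*(6)*conj(1) + 4*(1 + 2*exp(-2*I*pi/3) + 3*exp(2*I*pi/3))*conj(exp(2*I*pi/3)) + 4*(1 + 3*exp(-2*I*pi/3) + 2*exp(2*I*pi/3))*conj(exp(-2*I*pi/3))]
      = (1/12)[(6) + (18) + (12 + 4*exp(-2*I*pi/3) + 8*exp(2*I*pi/3)) + (12 + 8*exp(-2*I*pi/3) + 4*exp(2*I*pi/3))] = 36/12 = 3
  <chi_rho, chi_3> = (1/12)[1*(6)*conj(1) + 3*(6)*conj(1) + 4*(1 + 2*exp(-2*I*pi/3) + 3*exp(2*I*pi/3))*conj(exp(-2*I*pi/3)) + 4*(1 + 3*exp(-2*I*pi/3) + 2*exp(2*I*pi/3))*conj(exp(2*I*pi/3))]
      = (1/12)[(6) + (18) + (8 + 12*exp(-2*I*pi/3) + 4*exp(2*I*pi/3)) + (8 + 4*exp(-2*I*pi/3) + 12*exp(2*I*pi/3))] = 24/12 = 2
  <chi_rho, chi_4> = (1/12)[1*(6)*conj(3) + 3*(6)*conj(-1) + 4*(1 + 2*exp(-2*I*pi/3) + 3*exp(2*I*pi/3))*conj(0) + 4*(1 + 3*exp(-2*I*pi/3) + 2*exp(2*I*pi/3))*conj(0)]
      = (1/12)[(18) + (-18) + (0) + (0)] = 0/12 = 0
(Exp terms are combined using exp(i*s)*conj(exp(i*t)) = exp(i*(s-t)), and sums of them are collapsed using the identity that for every m > 1 the m distinct m-th roots of unity sum to 0, e.g. 1 + exp(2*I*pi/3) + exp(-2*I*pi/3) = 0.)
Dimension check: dim(rho) = sum (mult * dim) = 1*1 + 3*1 + 2*1 + 0*3 = 6 = chi_rho(e) = 6.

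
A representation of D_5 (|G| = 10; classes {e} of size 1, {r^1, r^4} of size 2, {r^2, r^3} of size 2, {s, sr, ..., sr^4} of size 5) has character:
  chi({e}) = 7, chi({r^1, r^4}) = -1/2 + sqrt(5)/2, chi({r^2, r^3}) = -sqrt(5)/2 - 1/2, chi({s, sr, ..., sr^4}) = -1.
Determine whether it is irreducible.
Not irreducible (reducible): <chi, chi> = 6 > 1.

Justification: <chi, chi> = (1/|G|) sum_C |C| * |chi(C)|^2 = (1/10)[1*|7|^2 + 2*|-1/2 + sqrt(5)/2|^2 + 2*|-sqrt(5)/2 - 1/2|^2 + 5*|-1|^2]
  = (1/10)[(49) + (3 - sqrt(5)) + (sqrt(5) + 3) + (5)] = 60/10 = 6.
A character is irreducible iff <chi, chi> = 1, so this representation is reducible.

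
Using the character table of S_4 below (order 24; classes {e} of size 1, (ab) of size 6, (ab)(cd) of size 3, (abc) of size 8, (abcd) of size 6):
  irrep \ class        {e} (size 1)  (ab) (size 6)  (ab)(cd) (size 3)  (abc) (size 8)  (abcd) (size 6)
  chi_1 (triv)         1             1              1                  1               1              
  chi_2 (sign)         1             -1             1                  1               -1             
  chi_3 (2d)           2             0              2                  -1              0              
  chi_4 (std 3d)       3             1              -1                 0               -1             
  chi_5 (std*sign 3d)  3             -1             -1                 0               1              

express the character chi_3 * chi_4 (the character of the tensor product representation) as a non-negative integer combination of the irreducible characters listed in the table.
chi_3 tensor chi_4 = chi_4 + chi_5 (all other irreducibles have multiplicity 0).

Working: The character of a tensor product is the pointwise product (chi_3 * chi_4)(C) = chi_3(C) * chi_4(C):
  {e}: (2)*(3), (ab): (0)*(1), (ab)(cd): (2)*(-1), (abc): (-1)*(0), (abcd): (0)*(-1)
so (chi_3 * chi_4) takes values
  {e} -> 6, (ab) -> 0, (ab)(cd) -> -2, (abc) -> 0, (abcd) -> 0.
Now take the inner product of this character with each irreducible chi from the table, <chi_3*chi_4, chi> = (1/24) sum_C |C| (chi_3*chi_4)(C) conj(chi(C)):
  <chi_3*chi_4, chi_1> = (1/24)[1*(6)*conj(1) + 6*(0)*conj(1) + 3*(-2)*conj(1) + 8*(0)*conj(1) + 6*(0)*conj(1)]
      = (1/24)[(6) + (0) + (-6) + (0) + (0)] = 0/24 = 0
  <chi_3*chi_4, chi_2> = (1/24)[1*(6)*conj(1) + 6*(0)*conj(-1) + 3*(-2)*conj(1) + 8*(0)*conj(1) + 6*(0)*conj(-1)]
      = (1/24)[(6) + (0) + (-6) + (0) + (0)] = 0/24 = 0
  <chi_3*chi_4, chi_3> = (1/24)[1*(6)*conj(2) + 6*(0)*conj(0) + 3*(-2)*conj(2) + 8*(0)*conj(-1) + 6*(0)*conj(0)]
      = (1/24)[(12) + (0) + (-12) + (0) + (0)] = 0/24 = 0
  <chi_3*chi_4, chi_4> = (1/24)[1*(6)*conj(3) + 6*(0)*conj(1) + 3*(-2)*conj(-1) + 8*(0)*conj(0) + 6*(0)*conj(-1)]
      = (1/24)[(18) + (0) + (6) + (0) + (0)] = 24/24 = 1
  <chi_3*chi_4, chi_5> = (1/24)[1*(6)*conj(3) + 6*(0)*conj(-1) + 3*(-2)*conj(-1) + 8*(0)*conj(0) + 6*(0)*conj(1)]
      = (1/24)[(18) + (0) + (6) + (0) + (0)] = 24/24 = 1
Hence the multiplicities are chi_4: 1, chi_5: 1. Dimension check: dim(chi_3)*dim(chi_4) = 2*3 = 6 and sum (mult * dim) = 1*3 + 1*3 = 6.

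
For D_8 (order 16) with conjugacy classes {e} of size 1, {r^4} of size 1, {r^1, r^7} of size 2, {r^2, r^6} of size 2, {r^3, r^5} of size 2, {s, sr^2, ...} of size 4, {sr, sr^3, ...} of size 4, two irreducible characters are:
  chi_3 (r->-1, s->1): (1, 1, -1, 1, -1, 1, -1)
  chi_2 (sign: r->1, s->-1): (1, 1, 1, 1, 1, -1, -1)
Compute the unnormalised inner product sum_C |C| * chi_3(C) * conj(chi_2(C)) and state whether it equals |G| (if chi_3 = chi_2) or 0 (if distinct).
Sum = 0; so <chi_3, chi_2> = 0 (distinct irreducibles are orthogonal).

Explanation: Compute term by term over conjugacy classes (|C| * chi_3(C) * conj(chi_2(C))):
  1*(1)*conj(1) + 1*(1)*conj(1) + 2*(-1)*conj(1) + 2*(1)*conj(1) + 2*(-1)*conj(1) + 4*(1)*conj(-1) + 4*(-1)*conj(-1)
  = (1) + (1) + (-2) + (2) + (-2) + (-4) + (4)
  = 0.
Dividing by |G| = 16 gives 0/16 = 0, matching the row-orthogonality relation <chi_3, chi_2> = [chi_3 = chi_2].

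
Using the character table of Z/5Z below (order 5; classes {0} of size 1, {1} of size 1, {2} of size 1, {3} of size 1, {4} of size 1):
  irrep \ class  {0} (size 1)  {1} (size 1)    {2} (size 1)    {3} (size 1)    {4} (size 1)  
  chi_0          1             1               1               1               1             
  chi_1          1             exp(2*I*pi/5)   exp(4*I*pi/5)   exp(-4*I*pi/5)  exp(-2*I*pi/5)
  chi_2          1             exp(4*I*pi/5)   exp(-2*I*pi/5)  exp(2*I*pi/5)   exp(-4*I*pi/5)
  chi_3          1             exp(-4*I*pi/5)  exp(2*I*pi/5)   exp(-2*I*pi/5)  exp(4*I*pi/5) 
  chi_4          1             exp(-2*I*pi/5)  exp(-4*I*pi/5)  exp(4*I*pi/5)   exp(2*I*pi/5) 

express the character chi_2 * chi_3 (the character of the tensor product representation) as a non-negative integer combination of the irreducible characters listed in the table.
chi_2 tensor chi_3 = chi_0 (all other irreducibles have multiplicity 0).

Justification: The character of a tensor product is the pointwise product (chi_2 * chi_3)(C) = chi_2(C) * chi_3(C):
  {0}: (1)*(1), {1}: (exp(4*I*pi/5))*(exp(-4*I*pi/5)), {2}: (exp(-2*I*pi/5))*(exp(2*I*pi/5)), {3}: (exp(2*I*pi/5))*(exp(-2*I*pi/5)), {4}: (exp(-4*I*pi/5))*(exp(4*I*pi/5))
so (chi_2 * chi_3) takes values
  {0} -> 1, {1} -> 1, {2} -> 1, {3} -> 1, {4} -> 1.
Now take the inner product of this character with each irreducible chi from the table, <chi_2*chi_3, chi> = (1/5) sum_C |C| (chi_2*chi_3)(C) conj(chi(C)):
  <chi_2*chi_3, chi_0> = (1/5)[1*(1)*conj(1) + 1*(1)*conj(1) + 1*(1)*conj(1) + 1*(1)*conj(1) + 1*(1)*conj(1)]
      = (1/5)[(1) + (1) + (1) + (1) + (1)] = 5/5 = 1
  <chi_2*chi_3, chi_1> = (1/5)[1*(1)*conj(1) + 1*(1)*conj(exp(2*I*pi/5)) + 1*(1)*conj(exp(4*I*pi/5)) + 1*(1)*conj(exp(-4*I*pi/5)) + 1*(1)*conj(exp(-2*I*pi/5))]
      = (1/5)[(1) + (exp(-2*I*pi/5)) + (exp(-4*I*pi/5)) + (exp(4*I*pi/5)) + (exp(2*I*pi/5))] = 0/5 = 0
  <chi_2*chi_3, chi_2> = (1/5)[1*(1)*conj(1) + 1*(1)*conj(exp(4*I*pi/5)) + 1*(1)*conj(exp(-2*I*pi/5)) + 1*(1)*conj(exp(2*I*pi/5)) + 1*(1)*conj(exp(-4*I*pi/5))]
      = (1/5)[(1) + (exp(-4*I*pi/5)) + (exp(2*I*pi/5)) + (exp(-2*I*pi/5)) + (exp(4*I*pi/5))] = 0/5 = 0
  <chi_2*chi_3, chi_3> = (1/5)[1*(1)*conj(1) + 1*(1)*conj(exp(-4*I*pi/5)) + 1*(1)*conj(exp(2*I*pi/5)) + 1*(1)*conj(exp(-2*I*pi/5)) + 1*(1)*conj(exp(4*I*pi/5))]
      = (1/5)[(1) + (exp(4*I*pi/5)) + (exp(-2*I*pi/5)) + (exp(2*I*pi/5)) + (exp(-4*I*pi/5))] = 0/5 = 0
  <chi_2*chi_3, chi_4> = (1/5)[1*(1)*conj(1) + 1*(1)*conj(exp(-2*I*pi/5)) + 1*(1)*conj(exp(-4*I*pi/5)) + 1*(1)*conj(exp(4*I*pi/5)) + 1*(1)*conj(exp(2*I*pi/5))]
      = (1/5)[(1) + (exp(2*I*pi/5)) + (exp(4*I*pi/5)) + (exp(-4*I*pi/5)) + (exp(-2*I*pi/5))] = 0/5 = 0
(Exp terms are combined using exp(i*s)*conj(exp(i*t)) = exp(i*(s-t)), and sums of them are collapsed using the identity that for every m > 1 the m distinct m-th roots of unity sum to 0, e.g. 1 + exp(2*I*pi/3) + exp(-2*I*pi/3) = 0.)
Hence the multiplicities are chi_0: 1. Dimension check: dim(chi_2)*dim(chi_3) = 1*1 = 1 and sum (mult * dim) = 1*1 = 1.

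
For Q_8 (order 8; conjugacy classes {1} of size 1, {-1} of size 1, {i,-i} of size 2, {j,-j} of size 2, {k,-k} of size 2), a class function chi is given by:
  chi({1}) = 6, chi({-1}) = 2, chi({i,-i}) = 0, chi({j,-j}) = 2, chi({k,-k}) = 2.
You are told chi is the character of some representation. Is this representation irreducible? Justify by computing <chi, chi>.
Not irreducible (reducible): <chi, chi> = 7 > 1.

Justification: <chi, chi> = (1/|G|) sum_C |C| * |chi(C)|^2 = (1/8)[1*|6|^2 + 1*|2|^2 + 2*|0|^2 + 2*|2|^2 + 2*|2|^2]
  = (1/8)[(36) + (4) + (0) + (8) + (8)] = 56/8 = 7.
A character is irreducible iff <chi, chi> = 1, so this representation is reducible.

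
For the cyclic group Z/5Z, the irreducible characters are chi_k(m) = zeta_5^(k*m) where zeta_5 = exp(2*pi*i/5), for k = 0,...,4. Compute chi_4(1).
chi_4(1) = zeta_5^4 = exp(-2*I*pi/5)

Reasoning: chi_4(1) = zeta_5^(4*1) = zeta_5^4. Since zeta_5^5 = 1, this equals zeta_5^4 = exp(2*pi*i*4/5) = exp(-2*I*pi/5).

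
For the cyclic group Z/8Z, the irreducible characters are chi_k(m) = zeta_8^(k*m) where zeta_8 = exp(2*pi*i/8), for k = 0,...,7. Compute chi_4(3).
chi_4(3) = zeta_8^12 = -1

Working: chi_4(3) = zeta_8^(4*3) = zeta_8^12. Since zeta_8^8 = 1, this equals zeta_8^4 = exp(2*pi*i*4/8) = -1.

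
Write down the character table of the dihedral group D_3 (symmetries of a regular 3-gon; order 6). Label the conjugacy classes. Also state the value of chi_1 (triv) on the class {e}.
Conjugacy classes: {e} of size 1, {r^1, r^2} of size 2, {s, sr, ..., sr^2} of size 3.
Character table:
  irrep \ class              {e} (size 1)  {r^1, r^2} (size 2)  {s, sr, ..., sr^2} (size 3)
  chi_1 (triv)               1             1                    1                          
  chi_2 (sign: r->1, s->-1)  1             1                    -1                         
  chi_3 (2d, j=1)            2             -1                   0                          

Spot check: chi_1 (triv) on {e} = 1.

Argument: D_3 has order 2*3 = 6 with 3 conjugacy classes, hence 3 irreducibles. Sum of squared dims 1 + 1 + 4 = 6 = |G|. Linear characters come from the abelianisation; the 2-dimensional irreps have character r^k -> 2*cos(2*pi*j*k/3), reflections -> 0.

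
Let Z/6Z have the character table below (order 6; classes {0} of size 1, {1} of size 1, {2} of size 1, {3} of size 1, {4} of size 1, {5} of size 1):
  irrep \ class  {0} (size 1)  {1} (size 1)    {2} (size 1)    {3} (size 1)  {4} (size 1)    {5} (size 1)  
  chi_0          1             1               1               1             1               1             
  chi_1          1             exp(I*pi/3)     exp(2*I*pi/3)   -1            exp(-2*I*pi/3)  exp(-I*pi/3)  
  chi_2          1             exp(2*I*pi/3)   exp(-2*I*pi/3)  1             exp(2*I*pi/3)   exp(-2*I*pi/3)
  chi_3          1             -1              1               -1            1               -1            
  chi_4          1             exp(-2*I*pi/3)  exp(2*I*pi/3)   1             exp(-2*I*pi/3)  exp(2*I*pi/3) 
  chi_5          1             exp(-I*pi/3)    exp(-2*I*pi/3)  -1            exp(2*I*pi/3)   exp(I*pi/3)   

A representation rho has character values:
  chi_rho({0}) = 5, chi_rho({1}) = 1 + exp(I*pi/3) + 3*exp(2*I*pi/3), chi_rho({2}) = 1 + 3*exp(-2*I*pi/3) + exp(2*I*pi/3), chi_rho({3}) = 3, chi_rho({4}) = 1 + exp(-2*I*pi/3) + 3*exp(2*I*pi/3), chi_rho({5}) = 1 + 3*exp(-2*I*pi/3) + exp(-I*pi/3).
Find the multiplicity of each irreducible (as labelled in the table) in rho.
Multiplicities: chi_0: 1, chi_1: 1, chi_2: 3, chi_3: 0, chi_4: 0, chi_5: 0.

Proof sketch: Use <chi_rho, chi> = (1/|G|) sum_C |C| * chi_rho(C) * conj(chi(C)) with |G| = 6 for each irreducible chi in the table:
  <chi_rho, chi_0> = (1/6)[1*(5)*conj(1) + 1*(1 + exp(I*pi/3) + 3*exp(2*I*pi/3))*conj(1) + 1*(1 + 3*exp(-2*I*pi/3) + exp(2*I*pi/3))*conj(1) + 1*(3)*conj(1) + 1*(1 + exp(-2*I*pi/3) + 3*exp(2*I*pi/3))*conj(1) + 1*(1 + 3*exp(-2*I*pi/3) + exp(-I*pi/3))*conj(1)]
      = (1/6)[(5) + (1 + exp(I*pi/3) + 3*exp(2*I*pi/3)) + (1 + 3*exp(-2*I*pi/3) + exp(2*I*pi/3)) + (3) + (1 + exp(-2*I*pi/3) + 3*exp(2*I*pi/3)) + (1 + 3*exp(-2*I*pi/3) + exp(-I*pi/3))] = 6/6 = 1
  <chi_rho, chi_1> = (1/6)[1*(5)*conj(1) + 1*(1 + exp(I*pi/3) + 3*exp(2*I*pi/3))*conj(exp(I*pi/3)) + 1*(1 + 3*exp(-2*I*pi/3) + exp(2*I*pi/3))*conj(exp(2*I*pi/3)) + 1*(3)*conj(-1) + 1*(1 + exp(-2*I*pi/3) + 3*exp(2*I*pi/3))*conj(exp(-2*I*pi/3)) + 1*(1 + 3*exp(-2*I*pi/3) + exp(-I*pi/3))*conj(exp(-I*pi/3))]
      = (1/6)[(5) + (1 + exp(-I*pi/3) + 3*exp(I*pi/3)) + (1 + exp(-2*I*pi/3) + 3*exp(2*I*pi/3)) + (-3) + (1 + 3*exp(-2*I*pi/3) + exp(2*I*pi/3)) + (1 + 3*exp(-I*pi/3) + exp(I*pi/3))] = 6/6 = 1
  <chi_rho, chi_2> = (1/6)[1*(5)*conj(1) + 1*(1 + exp(I*pi/3) + 3*exp(2*I*pi/3))*conj(exp(2*I*pi/3)) + 1*(1 + 3*exp(-2*I*pi/3) + exp(2*I*pi/3))*conj(exp(-2*I*pi/3)) + 1*(3)*conj(1) + 1*(1 + exp(-2*I*pi/3) + 3*exp(2*I*pi/3))*conj(exp(2*I*pi/3)) + 1*(1 + 3*exp(-2*I*pi/3) + exp(-I*pi/3))*conj(exp(-2*I*pi/3))]
      = (1/6)[(5) + (3 + exp(-2*I*pi/3) + exp(-I*pi/3)) + (2) + (3) + (2) + (3 + exp(2*I*pi/3) + exp(I*pi/3))] = 18/6 = 3
  <chi_rho, chi_3> = (1/6)[1*(5)*conj(1) + 1*(1 + exp(I*pi/3) + 3*exp(2*I*pi/3))*conj(-1) + 1*(1 + 3*exp(-2*I*pi/3) + exp(2*I*pi/3))*conj(1) + 1*(3)*conj(-1) + 1*(1 + exp(-2*I*pi/3) + 3*exp(2*I*pi/3))*conj(1) + 1*(1 + 3*exp(-2*I*pi/3) + exp(-I*pi/3))*conj(-1)]
      = (1/6)[(5) + (-1 - 3*exp(2*I*pi/3) - exp(I*pi/3)) + (1 + 3*exp(-2*I*pi/3) + exp(2*I*pi/3)) + (-3) + (1 + exp(-2*I*pi/3) + 3*exp(2*I*pi/3)) + (-1 - exp(-I*pi/3) - 3*exp(-2*I*pi/3))] = 0/6 = 0
  <chi_rho, chi_4> = (1/6)[1*(5)*conj(1) + 1*(1 + exp(I*pi/3) + 3*exp(2*I*pi/3))*conj(exp(-2*I*pi/3)) + 1*(1 + 3*exp(-2*I*pi/3) + exp(2*I*pi/3))*conj(exp(2*I*pi/3)) + 1*(3)*conj(1) + 1*(1 + exp(-2*I*pi/3) + 3*exp(2*I*pi/3))*conj(exp(-2*I*pi/3)) + 1*(1 + 3*exp(-2*I*pi/3) + exp(-I*pi/3))*conj(exp(2*I*pi/3))]
      = (1/6)[(5) + (-1 + 3*exp(-2*I*pi/3) + exp(2*I*pi/3)) + (1 + exp(-2*I*pi/3) + 3*exp(2*I*pi/3)) + (3) + (1 + 3*exp(-2*I*pi/3) + exp(2*I*pi/3)) + (-1 + exp(-2*I*pi/3) + 3*exp(2*I*pi/3))] = 0/6 = 0
  <chi_rho, chi_5> = (1/6)[1*(5)*conj(1) + 1*(1 + exp(I*pi/3) + 3*exp(2*I*pi/3))*conj(exp(-I*pi/3)) + 1*(1 + 3*exp(-2*I*pi/3) + exp(2*I*pi/3))*conj(exp(-2*I*pi/3)) + 1*(3)*conj(-1) + 1*(1 + exp(-2*I*pi/3) + 3*exp(2*I*pi/3))*conj(exp(2*I*pi/3)) + 1*(1 + 3*exp(-2*I*pi/3) + exp(-I*pi/3))*conj(exp(I*pi/3))]
      = (1/6)[(5) + (-3 + exp(2*I*pi/3) + exp(I*pi/3)) + (2) + (-3) + (2) + (-3 + exp(-2*I*pi/3) + exp(-I*pi/3))] = 0/6 = 0
(Exp terms are combined using exp(i*s)*conj(exp(i*t)) = exp(i*(s-t)), and sums of them are collapsed using the identity that for every m > 1 the m distinct m-th roots of unity sum to 0, e.g. 1 + exp(2*I*pi/3) + exp(-2*I*pi/3) = 0.)
Dimension check: dim(rho) = sum (mult * dim) = 1*1 + 1*1 + 3*1 + 0*1 + 0*1 + 0*1 = 5 = chi_rho(e) = 5.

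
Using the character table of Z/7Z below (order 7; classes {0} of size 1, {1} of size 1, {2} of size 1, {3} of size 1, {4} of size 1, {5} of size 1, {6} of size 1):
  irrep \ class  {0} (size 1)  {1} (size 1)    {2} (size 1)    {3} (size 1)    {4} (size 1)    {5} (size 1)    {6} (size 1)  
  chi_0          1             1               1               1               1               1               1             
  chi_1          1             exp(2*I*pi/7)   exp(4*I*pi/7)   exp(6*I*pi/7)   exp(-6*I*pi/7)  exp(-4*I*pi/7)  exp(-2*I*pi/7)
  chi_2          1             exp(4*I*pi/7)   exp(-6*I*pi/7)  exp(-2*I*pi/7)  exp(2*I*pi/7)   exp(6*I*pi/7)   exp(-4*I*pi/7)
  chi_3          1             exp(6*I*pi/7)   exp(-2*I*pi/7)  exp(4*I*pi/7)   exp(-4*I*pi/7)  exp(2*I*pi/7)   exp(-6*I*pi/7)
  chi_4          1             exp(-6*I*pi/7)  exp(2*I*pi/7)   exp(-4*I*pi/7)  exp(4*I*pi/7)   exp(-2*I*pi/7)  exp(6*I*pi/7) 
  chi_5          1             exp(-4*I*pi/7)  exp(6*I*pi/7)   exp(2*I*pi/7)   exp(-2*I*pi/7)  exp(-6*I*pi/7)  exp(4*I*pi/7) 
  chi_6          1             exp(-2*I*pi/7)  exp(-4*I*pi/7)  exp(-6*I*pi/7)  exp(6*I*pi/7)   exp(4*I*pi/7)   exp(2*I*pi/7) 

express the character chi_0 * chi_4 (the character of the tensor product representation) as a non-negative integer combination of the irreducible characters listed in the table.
chi_0 tensor chi_4 = chi_4 (all other irreducibles have multiplicity 0).

Details: The character of a tensor product is the pointwise product (chi_0 * chi_4)(C) = chi_0(C) * chi_4(C):
  {0}: (1)*(1), {1}: (1)*(exp(-6*I*pi/7)), {2}: (1)*(exp(2*I*pi/7)), {3}: (1)*(exp(-4*I*pi/7)), {4}: (1)*(exp(4*I*pi/7)), {5}: (1)*(exp(-2*I*pi/7)), {6}: (1)*(exp(6*I*pi/7))
so (chi_0 * chi_4) takes values
  {0} -> 1, {1} -> exp(-6*I*pi/7), {2} -> exp(2*I*pi/7), {3} -> exp(-4*I*pi/7), {4} -> exp(4*I*pi/7), {5} -> exp(-2*I*pi/7), {6} -> exp(6*I*pi/7).
Now take the inner product of this character with each irreducible chi from the table, <chi_0*chi_4, chi> = (1/7) sum_C |C| (chi_0*chi_4)(C) conj(chi(C)):
  <chi_0*chi_4, chi_0> = (1/7)[1*(1)*conj(1) + 1*(exp(-6*I*pi/7))*conj(1) + 1*(exp(2*I*pi/7))*conj(1) + 1*(exp(-4*I*pi/7))*conj(1) + 1*(exp(4*I*pi/7))*conj(1) + 1*(exp(-2*I*pi/7))*conj(1) + 1*(exp(6*I*pi/7))*conj(1)]
      = (1/7)[(1) + (exp(-6*I*pi/7)) + (exp(2*I*pi/7)) + (exp(-4*I*pi/7)) + (exp(4*I*pi/7)) + (exp(-2*I*pi/7)) + (exp(6*I*pi/7))] = 0/7 = 0
  <chi_0*chi_4, chi_1> = (1/7)[1*(1)*conj(1) + 1*(exp(-6*I*pi/7))*conj(exp(2*I*pi/7)) + 1*(exp(2*I*pi/7))*conj(exp(4*I*pi/7)) + 1*(exp(-4*I*pi/7))*conj(exp(6*I*pi/7)) + 1*(exp(4*I*pi/7))*conj(exp(-6*I*pi/7)) + 1*(exp(-2*I*pi/7))*conj(exp(-4*I*pi/7)) + 1*(exp(6*I*pi/7))*conj(exp(-2*I*pi/7))]
      = (1/7)[(1) + (exp(6*I*pi/7)) + (exp(-2*I*pi/7)) + (exp(4*I*pi/7)) + (exp(-4*I*pi/7)) + (exp(2*I*pi/7)) + (exp(-6*I*pi/7))] = 0/7 = 0
  <chi_0*chi_4, chi_2> = (1/7)[1*(1)*conj(1) + 1*(exp(-6*I*pi/7))*conj(exp(4*I*pi/7)) + 1*(exp(2*I*pi/7))*conj(exp(-6*I*pi/7)) + 1*(exp(-4*I*pi/7))*conj(exp(-2*I*pi/7)) + 1*(exp(4*I*pi/7))*conj(exp(2*I*pi/7)) + 1*(exp(-2*I*pi/7))*conj(exp(6*I*pi/7)) + 1*(exp(6*I*pi/7))*conj(exp(-4*I*pi/7))]
      = (1/7)[(1) + (exp(4*I*pi/7)) + (exp(-6*I*pi/7)) + (exp(-2*I*pi/7)) + (exp(2*I*pi/7)) + (exp(6*I*pi/7)) + (exp(-4*I*pi/7))] = 0/7 = 0
  <chi_0*chi_4, chi_3> = (1/7)[1*(1)*conj(1) + 1*(exp(-6*I*pi/7))*conj(exp(6*I*pi/7)) + 1*(exp(2*I*pi/7))*conj(exp(-2*I*pi/7)) + 1*(exp(-4*I*pi/7))*conj(exp(4*I*pi/7)) + 1*(exp(4*I*pi/7))*conj(exp(-4*I*pi/7)) + 1*(exp(-2*I*pi/7))*conj(exp(2*I*pi/7)) + 1*(exp(6*I*pi/7))*conj(exp(-6*I*pi/7))]
      = (1/7)[(1) + (exp(2*I*pi/7)) + (exp(4*I*pi/7)) + (exp(6*I*pi/7)) + (exp(-6*I*pi/7)) + (exp(-4*I*pi/7)) + (exp(-2*I*pi/7))] = 0/7 = 0
  <chi_0*chi_4, chi_4> = (1/7)[1*(1)*conj(1) + 1*(exp(-6*I*pi/7))*conj(exp(-6*I*pi/7)) + 1*(exp(2*I*pi/7))*conj(exp(2*I*pi/7)) + 1*(exp(-4*I*pi/7))*conj(exp(-4*I*pi/7)) + 1*(exp(4*I*pi/7))*conj(exp(4*I*pi/7)) + 1*(exp(-2*I*pi/7))*conj(exp(-2*I*pi/7)) + 1*(exp(6*I*pi/7))*conj(exp(6*I*pi/7))]
      = (1/7)[(1) + (1) + (1) + (1) + (1) + (1) + (1)] = 7/7 = 1
  <chi_0*chi_4, chi_5> = (1/7)[1*(1)*conj(1) + 1*(exp(-6*I*pi/7))*conj(exp(-4*I*pi/7)) + 1*(exp(2*I*pi/7))*conj(exp(6*I*pi/7)) + 1*(exp(-4*I*pi/7))*conj(exp(2*I*pi/7)) + 1*(exp(4*I*pi/7))*conj(exp(-2*I*pi/7)) + 1*(exp(-2*I*pi/7))*conj(exp(-6*I*pi/7)) + 1*(exp(6*I*pi/7))*conj(exp(4*I*pi/7))]
      = (1/7)[(1) + (exp(-2*I*pi/7)) + (exp(-4*I*pi/7)) + (exp(-6*I*pi/7)) + (exp(6*I*pi/7)) + (exp(4*I*pi/7)) + (exp(2*I*pi/7))] = 0/7 = 0
  <chi_0*chi_4, chi_6> = (1/7)[1*(1)*conj(1) + 1*(exp(-6*I*pi/7))*conj(exp(-2*I*pi/7)) + 1*(exp(2*I*pi/7))*conj(exp(-4*I*pi/7)) + 1*(exp(-4*I*pi/7))*conj(exp(-6*I*pi/7)) + 1*(exp(4*I*pi/7))*conj(exp(6*I*pi/7)) + 1*(exp(-2*I*pi/7))*conj(exp(4*I*pi/7)) + 1*(exp(6*I*pi/7))*conj(exp(2*I*pi/7))]
      = (1/7)[(1) + (exp(-4*I*pi/7)) + (exp(6*I*pi/7)) + (exp(2*I*pi/7)) + (exp(-2*I*pi/7)) + (exp(-6*I*pi/7)) + (exp(4*I*pi/7))] = 0/7 = 0
(Exp terms are combined using exp(i*s)*conj(exp(i*t)) = exp(i*(s-t)), and sums of them are collapsed using the identity that for every m > 1 the m distinct m-th roots of unity sum to 0, e.g. 1 + exp(2*I*pi/3) + exp(-2*I*pi/3) = 0.)
Hence the multiplicities are chi_4: 1. Dimension check: dim(chi_0)*dim(chi_4) = 1*1 = 1 and sum (mult * dim) = 1*1 = 1.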